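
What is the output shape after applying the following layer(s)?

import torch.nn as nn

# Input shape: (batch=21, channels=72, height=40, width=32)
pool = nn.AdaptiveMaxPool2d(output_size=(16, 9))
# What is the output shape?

Input shape: (21, 72, 40, 32)
Output shape: (21, 72, 16, 9)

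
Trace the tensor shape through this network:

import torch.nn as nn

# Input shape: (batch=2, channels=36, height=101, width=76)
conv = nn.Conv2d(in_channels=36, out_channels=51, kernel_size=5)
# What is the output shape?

Input shape: (2, 36, 101, 76)
Output shape: (2, 51, 97, 72)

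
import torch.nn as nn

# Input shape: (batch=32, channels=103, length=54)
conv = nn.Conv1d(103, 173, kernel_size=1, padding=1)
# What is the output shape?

Input shape: (32, 103, 54)
Output shape: (32, 173, 56)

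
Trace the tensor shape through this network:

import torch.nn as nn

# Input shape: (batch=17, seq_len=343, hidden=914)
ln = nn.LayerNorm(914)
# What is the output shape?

Input shape: (17, 343, 914)
Output shape: (17, 343, 914)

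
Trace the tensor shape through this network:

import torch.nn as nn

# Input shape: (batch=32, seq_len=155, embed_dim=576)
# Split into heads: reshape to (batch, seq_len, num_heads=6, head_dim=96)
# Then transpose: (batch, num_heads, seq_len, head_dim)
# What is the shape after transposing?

Input shape: (32, 155, 576)
  -> after reshape: (32, 155, 6, 96)
Output shape: (32, 6, 155, 96)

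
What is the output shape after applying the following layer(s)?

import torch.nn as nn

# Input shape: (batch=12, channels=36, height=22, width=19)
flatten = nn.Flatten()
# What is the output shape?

Input shape: (12, 36, 22, 19)
Output shape: (12, 15048)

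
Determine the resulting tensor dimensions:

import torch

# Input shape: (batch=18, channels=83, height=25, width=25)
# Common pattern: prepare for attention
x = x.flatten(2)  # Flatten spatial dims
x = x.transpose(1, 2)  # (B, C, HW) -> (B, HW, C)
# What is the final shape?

Input shape: (18, 83, 25, 25)
  -> after flatten(2): (18, 83, 625)
Output shape: (18, 625, 83)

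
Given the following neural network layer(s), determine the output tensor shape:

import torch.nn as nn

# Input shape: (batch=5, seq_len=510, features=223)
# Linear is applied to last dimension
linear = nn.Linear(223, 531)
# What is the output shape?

Input shape: (5, 510, 223)
Output shape: (5, 510, 531)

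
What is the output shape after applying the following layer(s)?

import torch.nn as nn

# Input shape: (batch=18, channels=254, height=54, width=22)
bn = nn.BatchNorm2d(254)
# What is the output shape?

Input shape: (18, 254, 54, 22)
Output shape: (18, 254, 54, 22)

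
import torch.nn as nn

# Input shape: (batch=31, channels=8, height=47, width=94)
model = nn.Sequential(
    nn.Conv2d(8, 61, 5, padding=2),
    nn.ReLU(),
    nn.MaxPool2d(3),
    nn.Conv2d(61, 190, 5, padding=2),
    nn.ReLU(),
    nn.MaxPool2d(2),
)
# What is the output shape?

Input shape: (31, 8, 47, 94)
  -> after first Conv2d: (31, 61, 47, 94)
  -> after first MaxPool2d: (31, 61, 15, 31)
  -> after second Conv2d: (31, 190, 15, 31)
Output shape: (31, 190, 7, 15)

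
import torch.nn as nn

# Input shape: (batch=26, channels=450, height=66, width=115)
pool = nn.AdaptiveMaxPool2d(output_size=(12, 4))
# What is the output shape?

Input shape: (26, 450, 66, 115)
Output shape: (26, 450, 12, 4)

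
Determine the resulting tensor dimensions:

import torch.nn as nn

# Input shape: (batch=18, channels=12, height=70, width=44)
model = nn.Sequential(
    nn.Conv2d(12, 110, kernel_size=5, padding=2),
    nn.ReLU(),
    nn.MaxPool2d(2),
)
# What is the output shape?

Input shape: (18, 12, 70, 44)
  -> after Conv2d: (18, 110, 70, 44)
  -> after ReLU: (18, 110, 70, 44)
Output shape: (18, 110, 35, 22)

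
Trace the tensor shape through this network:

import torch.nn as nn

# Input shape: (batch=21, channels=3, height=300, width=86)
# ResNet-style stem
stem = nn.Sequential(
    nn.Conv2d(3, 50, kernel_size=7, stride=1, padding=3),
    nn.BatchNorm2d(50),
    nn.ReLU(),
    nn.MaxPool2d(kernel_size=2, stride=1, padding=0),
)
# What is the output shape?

Input shape: (21, 3, 300, 86)
  -> after Conv2d 7x7 stride=1: (21, 50, 300, 86)
Output shape: (21, 50, 299, 85)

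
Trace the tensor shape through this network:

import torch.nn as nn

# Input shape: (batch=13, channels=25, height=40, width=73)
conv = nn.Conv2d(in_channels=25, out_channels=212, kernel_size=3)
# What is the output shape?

Input shape: (13, 25, 40, 73)
Output shape: (13, 212, 38, 71)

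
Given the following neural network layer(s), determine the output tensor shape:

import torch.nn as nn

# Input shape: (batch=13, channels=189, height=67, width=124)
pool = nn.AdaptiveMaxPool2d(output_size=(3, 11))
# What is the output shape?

Input shape: (13, 189, 67, 124)
Output shape: (13, 189, 3, 11)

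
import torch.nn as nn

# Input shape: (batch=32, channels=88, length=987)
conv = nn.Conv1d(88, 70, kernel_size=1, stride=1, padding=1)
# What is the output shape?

Input shape: (32, 88, 987)
Output shape: (32, 70, 989)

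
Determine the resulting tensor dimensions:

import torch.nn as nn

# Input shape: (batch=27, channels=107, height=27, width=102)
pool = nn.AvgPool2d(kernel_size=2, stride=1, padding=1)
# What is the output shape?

Input shape: (27, 107, 27, 102)
Output shape: (27, 107, 28, 103)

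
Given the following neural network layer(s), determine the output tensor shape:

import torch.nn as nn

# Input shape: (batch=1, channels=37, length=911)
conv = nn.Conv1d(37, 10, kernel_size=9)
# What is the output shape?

Input shape: (1, 37, 911)
Output shape: (1, 10, 903)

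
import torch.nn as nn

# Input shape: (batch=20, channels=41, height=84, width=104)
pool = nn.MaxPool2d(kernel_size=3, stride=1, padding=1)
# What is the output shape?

Input shape: (20, 41, 84, 104)
Output shape: (20, 41, 84, 104)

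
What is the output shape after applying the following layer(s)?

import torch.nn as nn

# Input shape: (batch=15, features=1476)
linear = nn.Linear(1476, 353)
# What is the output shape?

Input shape: (15, 1476)
Output shape: (15, 353)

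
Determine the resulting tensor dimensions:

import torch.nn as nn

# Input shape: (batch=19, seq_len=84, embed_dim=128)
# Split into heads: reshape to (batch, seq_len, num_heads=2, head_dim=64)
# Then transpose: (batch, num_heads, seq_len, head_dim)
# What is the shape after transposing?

Input shape: (19, 84, 128)
  -> after reshape: (19, 84, 2, 64)
Output shape: (19, 2, 84, 64)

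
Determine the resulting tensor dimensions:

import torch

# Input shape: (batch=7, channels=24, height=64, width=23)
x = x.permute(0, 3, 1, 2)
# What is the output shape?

Input shape: (7, 24, 64, 23)
Output shape: (7, 23, 24, 64)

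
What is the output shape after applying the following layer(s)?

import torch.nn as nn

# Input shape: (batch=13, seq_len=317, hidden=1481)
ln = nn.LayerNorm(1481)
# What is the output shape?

Input shape: (13, 317, 1481)
Output shape: (13, 317, 1481)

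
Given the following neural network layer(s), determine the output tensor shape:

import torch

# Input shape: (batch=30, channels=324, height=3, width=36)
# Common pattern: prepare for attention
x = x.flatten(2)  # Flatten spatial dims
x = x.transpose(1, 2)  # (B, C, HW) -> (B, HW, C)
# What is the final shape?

Input shape: (30, 324, 3, 36)
  -> after flatten(2): (30, 324, 108)
Output shape: (30, 108, 324)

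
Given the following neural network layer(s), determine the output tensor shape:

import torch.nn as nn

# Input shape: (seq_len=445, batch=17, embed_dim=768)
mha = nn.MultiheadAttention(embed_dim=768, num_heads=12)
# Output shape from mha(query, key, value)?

Input shape: (445, 17, 768)
Output shape: (445, 17, 768)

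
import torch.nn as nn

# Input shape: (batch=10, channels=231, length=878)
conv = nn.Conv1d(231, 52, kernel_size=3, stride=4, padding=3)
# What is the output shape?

Input shape: (10, 231, 878)
Output shape: (10, 52, 221)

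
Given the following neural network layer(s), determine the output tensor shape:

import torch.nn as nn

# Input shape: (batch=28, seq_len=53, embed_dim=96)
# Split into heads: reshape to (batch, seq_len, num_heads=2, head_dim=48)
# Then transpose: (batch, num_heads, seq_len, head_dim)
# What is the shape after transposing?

Input shape: (28, 53, 96)
  -> after reshape: (28, 53, 2, 48)
Output shape: (28, 2, 53, 48)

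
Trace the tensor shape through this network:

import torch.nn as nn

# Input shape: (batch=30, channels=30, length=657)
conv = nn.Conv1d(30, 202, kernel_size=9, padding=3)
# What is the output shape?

Input shape: (30, 30, 657)
Output shape: (30, 202, 655)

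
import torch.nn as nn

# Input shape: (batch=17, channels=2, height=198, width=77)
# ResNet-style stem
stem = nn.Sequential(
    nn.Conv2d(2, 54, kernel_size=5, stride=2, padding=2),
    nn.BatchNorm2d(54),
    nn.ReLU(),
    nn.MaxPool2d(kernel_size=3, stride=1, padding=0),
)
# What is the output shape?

Input shape: (17, 2, 198, 77)
  -> after Conv2d 5x5 stride=2: (17, 54, 99, 39)
Output shape: (17, 54, 97, 37)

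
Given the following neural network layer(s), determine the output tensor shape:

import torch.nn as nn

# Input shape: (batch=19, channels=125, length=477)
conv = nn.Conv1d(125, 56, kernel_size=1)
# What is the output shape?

Input shape: (19, 125, 477)
Output shape: (19, 56, 477)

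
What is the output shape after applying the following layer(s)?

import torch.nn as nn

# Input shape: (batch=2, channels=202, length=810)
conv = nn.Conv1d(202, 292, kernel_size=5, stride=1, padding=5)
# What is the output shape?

Input shape: (2, 202, 810)
Output shape: (2, 292, 816)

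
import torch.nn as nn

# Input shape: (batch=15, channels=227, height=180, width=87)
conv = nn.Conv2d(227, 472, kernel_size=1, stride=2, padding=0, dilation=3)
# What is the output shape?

Input shape: (15, 227, 180, 87)
Output shape: (15, 472, 90, 44)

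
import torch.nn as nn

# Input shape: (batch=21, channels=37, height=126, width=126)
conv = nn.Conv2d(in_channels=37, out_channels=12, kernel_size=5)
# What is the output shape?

Input shape: (21, 37, 126, 126)
Output shape: (21, 12, 122, 122)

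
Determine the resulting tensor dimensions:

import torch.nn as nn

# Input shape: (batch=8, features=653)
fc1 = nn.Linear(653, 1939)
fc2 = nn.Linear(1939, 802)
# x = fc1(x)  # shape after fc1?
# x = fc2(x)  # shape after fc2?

Input shape: (8, 653)
  -> after fc1: (8, 1939)
Output shape: (8, 802)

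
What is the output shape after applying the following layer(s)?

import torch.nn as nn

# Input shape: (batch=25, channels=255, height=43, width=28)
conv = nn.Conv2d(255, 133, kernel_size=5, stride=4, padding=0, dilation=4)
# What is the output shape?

Input shape: (25, 255, 43, 28)
Output shape: (25, 133, 7, 3)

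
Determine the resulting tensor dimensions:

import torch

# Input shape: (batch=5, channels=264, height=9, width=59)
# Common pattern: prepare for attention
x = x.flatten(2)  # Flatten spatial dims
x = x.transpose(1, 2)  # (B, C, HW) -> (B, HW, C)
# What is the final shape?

Input shape: (5, 264, 9, 59)
  -> after flatten(2): (5, 264, 531)
Output shape: (5, 531, 264)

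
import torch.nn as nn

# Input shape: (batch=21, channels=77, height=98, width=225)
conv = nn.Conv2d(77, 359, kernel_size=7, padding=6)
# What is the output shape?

Input shape: (21, 77, 98, 225)
Output shape: (21, 359, 104, 231)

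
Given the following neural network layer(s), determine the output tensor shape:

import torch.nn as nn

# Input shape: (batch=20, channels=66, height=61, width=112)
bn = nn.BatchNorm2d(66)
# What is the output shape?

Input shape: (20, 66, 61, 112)
Output shape: (20, 66, 61, 112)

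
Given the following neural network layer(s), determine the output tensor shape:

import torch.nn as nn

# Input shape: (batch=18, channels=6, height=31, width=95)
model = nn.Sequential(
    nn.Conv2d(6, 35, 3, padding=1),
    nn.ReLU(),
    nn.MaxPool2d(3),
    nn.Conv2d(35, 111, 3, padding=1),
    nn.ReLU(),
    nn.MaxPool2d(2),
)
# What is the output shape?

Input shape: (18, 6, 31, 95)
  -> after first Conv2d: (18, 35, 31, 95)
  -> after first MaxPool2d: (18, 35, 10, 31)
  -> after second Conv2d: (18, 111, 10, 31)
Output shape: (18, 111, 5, 15)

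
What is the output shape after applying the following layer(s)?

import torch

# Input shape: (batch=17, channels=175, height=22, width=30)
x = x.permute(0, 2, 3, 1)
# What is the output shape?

Input shape: (17, 175, 22, 30)
Output shape: (17, 22, 30, 175)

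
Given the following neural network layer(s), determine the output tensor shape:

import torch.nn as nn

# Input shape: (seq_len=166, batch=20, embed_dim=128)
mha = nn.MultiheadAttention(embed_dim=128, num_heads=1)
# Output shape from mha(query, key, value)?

Input shape: (166, 20, 128)
Output shape: (166, 20, 128)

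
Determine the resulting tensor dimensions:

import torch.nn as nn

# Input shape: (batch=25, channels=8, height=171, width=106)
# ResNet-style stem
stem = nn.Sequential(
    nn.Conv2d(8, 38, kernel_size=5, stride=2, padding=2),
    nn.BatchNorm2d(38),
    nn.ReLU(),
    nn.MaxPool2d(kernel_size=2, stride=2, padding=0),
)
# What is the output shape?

Input shape: (25, 8, 171, 106)
  -> after Conv2d 5x5 stride=2: (25, 38, 86, 53)
Output shape: (25, 38, 43, 26)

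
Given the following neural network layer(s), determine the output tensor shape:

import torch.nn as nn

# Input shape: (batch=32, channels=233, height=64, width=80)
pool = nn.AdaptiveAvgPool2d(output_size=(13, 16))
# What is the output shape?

Input shape: (32, 233, 64, 80)
Output shape: (32, 233, 13, 16)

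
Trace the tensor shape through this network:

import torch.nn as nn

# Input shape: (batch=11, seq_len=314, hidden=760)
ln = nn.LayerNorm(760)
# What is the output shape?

Input shape: (11, 314, 760)
Output shape: (11, 314, 760)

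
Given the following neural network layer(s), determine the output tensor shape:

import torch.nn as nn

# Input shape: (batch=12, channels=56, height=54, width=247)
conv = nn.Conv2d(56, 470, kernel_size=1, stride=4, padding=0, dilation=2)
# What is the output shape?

Input shape: (12, 56, 54, 247)
Output shape: (12, 470, 14, 62)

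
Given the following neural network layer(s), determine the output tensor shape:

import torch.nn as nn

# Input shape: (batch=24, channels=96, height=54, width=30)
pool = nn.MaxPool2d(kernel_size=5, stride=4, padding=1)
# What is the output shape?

Input shape: (24, 96, 54, 30)
Output shape: (24, 96, 13, 7)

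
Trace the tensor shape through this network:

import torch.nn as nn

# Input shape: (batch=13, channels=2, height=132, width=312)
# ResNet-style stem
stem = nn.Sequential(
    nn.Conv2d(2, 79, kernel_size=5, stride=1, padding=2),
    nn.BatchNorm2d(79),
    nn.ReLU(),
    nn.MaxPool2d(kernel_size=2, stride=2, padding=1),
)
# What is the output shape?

Input shape: (13, 2, 132, 312)
  -> after Conv2d 5x5 stride=1: (13, 79, 132, 312)
Output shape: (13, 79, 67, 157)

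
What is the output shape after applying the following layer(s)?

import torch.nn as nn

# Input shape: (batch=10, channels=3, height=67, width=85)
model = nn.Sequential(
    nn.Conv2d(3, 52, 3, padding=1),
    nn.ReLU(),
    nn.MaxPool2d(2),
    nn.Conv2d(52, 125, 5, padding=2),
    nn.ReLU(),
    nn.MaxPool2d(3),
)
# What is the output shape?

Input shape: (10, 3, 67, 85)
  -> after first Conv2d: (10, 52, 67, 85)
  -> after first MaxPool2d: (10, 52, 33, 42)
  -> after second Conv2d: (10, 125, 33, 42)
Output shape: (10, 125, 11, 14)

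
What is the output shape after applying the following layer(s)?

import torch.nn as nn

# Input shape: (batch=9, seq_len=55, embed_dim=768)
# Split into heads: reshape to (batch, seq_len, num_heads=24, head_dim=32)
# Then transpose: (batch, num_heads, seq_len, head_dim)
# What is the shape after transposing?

Input shape: (9, 55, 768)
  -> after reshape: (9, 55, 24, 32)
Output shape: (9, 24, 55, 32)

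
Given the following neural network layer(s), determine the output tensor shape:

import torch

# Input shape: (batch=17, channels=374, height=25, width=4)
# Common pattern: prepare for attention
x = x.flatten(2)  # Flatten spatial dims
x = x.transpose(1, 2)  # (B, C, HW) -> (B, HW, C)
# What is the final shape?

Input shape: (17, 374, 25, 4)
  -> after flatten(2): (17, 374, 100)
Output shape: (17, 100, 374)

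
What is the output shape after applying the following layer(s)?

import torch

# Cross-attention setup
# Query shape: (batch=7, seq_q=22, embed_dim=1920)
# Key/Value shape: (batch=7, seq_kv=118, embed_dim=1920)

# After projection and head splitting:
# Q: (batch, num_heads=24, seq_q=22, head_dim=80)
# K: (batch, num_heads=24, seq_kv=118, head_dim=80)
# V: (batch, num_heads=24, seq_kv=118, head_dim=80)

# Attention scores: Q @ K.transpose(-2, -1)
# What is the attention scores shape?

Input shape: (7, 22, 1920)
Output shape: (7, 24, 22, 118)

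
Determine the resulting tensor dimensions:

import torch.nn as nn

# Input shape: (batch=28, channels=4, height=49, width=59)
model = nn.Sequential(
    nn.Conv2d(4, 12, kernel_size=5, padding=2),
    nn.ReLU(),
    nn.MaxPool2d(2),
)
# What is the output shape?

Input shape: (28, 4, 49, 59)
  -> after Conv2d: (28, 12, 49, 59)
  -> after ReLU: (28, 12, 49, 59)
Output shape: (28, 12, 24, 29)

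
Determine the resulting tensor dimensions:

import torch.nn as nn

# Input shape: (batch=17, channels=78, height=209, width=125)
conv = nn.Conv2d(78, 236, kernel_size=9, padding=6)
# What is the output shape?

Input shape: (17, 78, 209, 125)
Output shape: (17, 236, 213, 129)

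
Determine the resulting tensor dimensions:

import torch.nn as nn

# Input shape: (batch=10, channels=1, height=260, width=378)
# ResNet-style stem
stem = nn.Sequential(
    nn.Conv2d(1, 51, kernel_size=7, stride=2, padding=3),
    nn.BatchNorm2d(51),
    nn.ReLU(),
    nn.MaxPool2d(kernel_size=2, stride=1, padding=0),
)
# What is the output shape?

Input shape: (10, 1, 260, 378)
  -> after Conv2d 7x7 stride=2: (10, 51, 130, 189)
Output shape: (10, 51, 129, 188)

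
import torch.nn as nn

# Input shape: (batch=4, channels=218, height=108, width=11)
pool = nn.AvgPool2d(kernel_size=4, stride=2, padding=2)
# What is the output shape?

Input shape: (4, 218, 108, 11)
Output shape: (4, 218, 55, 6)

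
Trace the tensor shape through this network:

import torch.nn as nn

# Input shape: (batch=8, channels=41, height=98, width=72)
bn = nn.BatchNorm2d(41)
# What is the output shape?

Input shape: (8, 41, 98, 72)
Output shape: (8, 41, 98, 72)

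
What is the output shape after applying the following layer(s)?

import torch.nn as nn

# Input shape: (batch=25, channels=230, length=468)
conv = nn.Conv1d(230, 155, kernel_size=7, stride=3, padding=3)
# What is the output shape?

Input shape: (25, 230, 468)
Output shape: (25, 155, 156)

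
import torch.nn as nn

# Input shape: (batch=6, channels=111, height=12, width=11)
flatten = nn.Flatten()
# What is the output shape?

Input shape: (6, 111, 12, 11)
Output shape: (6, 14652)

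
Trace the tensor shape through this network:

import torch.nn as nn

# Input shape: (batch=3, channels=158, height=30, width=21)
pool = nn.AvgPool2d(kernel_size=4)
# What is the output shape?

Input shape: (3, 158, 30, 21)
Output shape: (3, 158, 7, 5)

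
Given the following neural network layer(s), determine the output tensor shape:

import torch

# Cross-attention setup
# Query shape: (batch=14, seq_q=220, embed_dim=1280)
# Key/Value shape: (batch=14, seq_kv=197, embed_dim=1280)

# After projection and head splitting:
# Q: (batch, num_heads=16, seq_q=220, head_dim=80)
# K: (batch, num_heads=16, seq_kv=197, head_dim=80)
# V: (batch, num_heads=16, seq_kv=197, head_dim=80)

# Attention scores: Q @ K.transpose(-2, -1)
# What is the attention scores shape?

Input shape: (14, 220, 1280)
Output shape: (14, 16, 220, 197)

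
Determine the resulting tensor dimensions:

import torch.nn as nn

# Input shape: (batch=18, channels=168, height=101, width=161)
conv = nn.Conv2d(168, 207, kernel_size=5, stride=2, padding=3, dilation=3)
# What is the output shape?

Input shape: (18, 168, 101, 161)
Output shape: (18, 207, 48, 78)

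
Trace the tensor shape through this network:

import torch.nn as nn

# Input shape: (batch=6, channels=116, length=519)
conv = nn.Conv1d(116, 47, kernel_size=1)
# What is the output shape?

Input shape: (6, 116, 519)
Output shape: (6, 47, 519)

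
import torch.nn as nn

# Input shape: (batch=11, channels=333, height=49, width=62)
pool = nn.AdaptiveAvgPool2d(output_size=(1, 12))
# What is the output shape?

Input shape: (11, 333, 49, 62)
Output shape: (11, 333, 1, 12)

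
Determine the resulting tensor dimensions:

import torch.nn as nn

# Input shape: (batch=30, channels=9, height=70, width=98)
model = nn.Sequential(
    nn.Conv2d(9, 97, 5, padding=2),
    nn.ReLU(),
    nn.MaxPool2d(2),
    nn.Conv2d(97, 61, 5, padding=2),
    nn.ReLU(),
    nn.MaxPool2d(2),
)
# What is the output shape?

Input shape: (30, 9, 70, 98)
  -> after first Conv2d: (30, 97, 70, 98)
  -> after first MaxPool2d: (30, 97, 35, 49)
  -> after second Conv2d: (30, 61, 35, 49)
Output shape: (30, 61, 17, 24)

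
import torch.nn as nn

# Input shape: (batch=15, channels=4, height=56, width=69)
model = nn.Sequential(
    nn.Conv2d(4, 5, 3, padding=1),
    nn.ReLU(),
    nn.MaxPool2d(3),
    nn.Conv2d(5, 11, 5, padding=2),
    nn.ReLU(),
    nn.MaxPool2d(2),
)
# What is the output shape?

Input shape: (15, 4, 56, 69)
  -> after first Conv2d: (15, 5, 56, 69)
  -> after first MaxPool2d: (15, 5, 18, 23)
  -> after second Conv2d: (15, 11, 18, 23)
Output shape: (15, 11, 9, 11)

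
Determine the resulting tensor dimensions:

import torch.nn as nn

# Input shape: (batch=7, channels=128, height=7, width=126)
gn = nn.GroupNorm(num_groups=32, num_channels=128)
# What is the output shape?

Input shape: (7, 128, 7, 126)
Output shape: (7, 128, 7, 126)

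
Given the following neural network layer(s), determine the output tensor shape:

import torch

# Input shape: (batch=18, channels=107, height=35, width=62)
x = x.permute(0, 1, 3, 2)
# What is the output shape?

Input shape: (18, 107, 35, 62)
Output shape: (18, 107, 62, 35)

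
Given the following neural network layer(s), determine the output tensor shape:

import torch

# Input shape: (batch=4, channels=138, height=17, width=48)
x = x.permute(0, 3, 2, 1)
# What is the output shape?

Input shape: (4, 138, 17, 48)
Output shape: (4, 48, 17, 138)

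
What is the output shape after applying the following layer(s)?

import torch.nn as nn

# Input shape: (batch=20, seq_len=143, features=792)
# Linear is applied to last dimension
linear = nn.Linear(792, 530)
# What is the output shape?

Input shape: (20, 143, 792)
Output shape: (20, 143, 530)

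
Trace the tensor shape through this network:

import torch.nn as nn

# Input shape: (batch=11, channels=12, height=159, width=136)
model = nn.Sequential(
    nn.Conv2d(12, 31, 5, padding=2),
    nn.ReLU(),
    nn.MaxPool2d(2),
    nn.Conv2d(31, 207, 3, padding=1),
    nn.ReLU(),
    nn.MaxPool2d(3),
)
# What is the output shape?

Input shape: (11, 12, 159, 136)
  -> after first Conv2d: (11, 31, 159, 136)
  -> after first MaxPool2d: (11, 31, 79, 68)
  -> after second Conv2d: (11, 207, 79, 68)
Output shape: (11, 207, 26, 22)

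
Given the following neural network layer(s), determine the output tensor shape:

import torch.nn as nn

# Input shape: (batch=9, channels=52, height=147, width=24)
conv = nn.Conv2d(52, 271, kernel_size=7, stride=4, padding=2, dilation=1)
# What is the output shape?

Input shape: (9, 52, 147, 24)
Output shape: (9, 271, 37, 6)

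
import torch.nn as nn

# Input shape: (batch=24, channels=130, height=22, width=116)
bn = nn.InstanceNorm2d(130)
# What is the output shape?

Input shape: (24, 130, 22, 116)
Output shape: (24, 130, 22, 116)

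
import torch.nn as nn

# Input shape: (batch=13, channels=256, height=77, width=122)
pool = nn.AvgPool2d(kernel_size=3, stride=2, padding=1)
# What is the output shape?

Input shape: (13, 256, 77, 122)
Output shape: (13, 256, 39, 61)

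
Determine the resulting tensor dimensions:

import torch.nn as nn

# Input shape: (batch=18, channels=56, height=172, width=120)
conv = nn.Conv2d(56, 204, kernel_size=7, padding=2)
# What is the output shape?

Input shape: (18, 56, 172, 120)
Output shape: (18, 204, 170, 118)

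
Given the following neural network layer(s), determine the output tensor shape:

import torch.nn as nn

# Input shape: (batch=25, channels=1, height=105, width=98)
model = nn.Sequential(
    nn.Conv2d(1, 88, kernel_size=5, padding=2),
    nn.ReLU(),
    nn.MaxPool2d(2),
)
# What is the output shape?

Input shape: (25, 1, 105, 98)
  -> after Conv2d: (25, 88, 105, 98)
  -> after ReLU: (25, 88, 105, 98)
Output shape: (25, 88, 52, 49)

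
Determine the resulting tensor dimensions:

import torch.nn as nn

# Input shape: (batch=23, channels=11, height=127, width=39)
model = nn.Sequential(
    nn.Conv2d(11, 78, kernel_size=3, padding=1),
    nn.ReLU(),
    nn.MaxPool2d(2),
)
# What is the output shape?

Input shape: (23, 11, 127, 39)
  -> after Conv2d: (23, 78, 127, 39)
  -> after ReLU: (23, 78, 127, 39)
Output shape: (23, 78, 63, 19)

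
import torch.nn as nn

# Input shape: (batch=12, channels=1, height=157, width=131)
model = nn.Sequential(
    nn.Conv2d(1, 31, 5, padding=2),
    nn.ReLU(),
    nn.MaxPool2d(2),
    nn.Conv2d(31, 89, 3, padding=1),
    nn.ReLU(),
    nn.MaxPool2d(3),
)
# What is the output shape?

Input shape: (12, 1, 157, 131)
  -> after first Conv2d: (12, 31, 157, 131)
  -> after first MaxPool2d: (12, 31, 78, 65)
  -> after second Conv2d: (12, 89, 78, 65)
Output shape: (12, 89, 26, 21)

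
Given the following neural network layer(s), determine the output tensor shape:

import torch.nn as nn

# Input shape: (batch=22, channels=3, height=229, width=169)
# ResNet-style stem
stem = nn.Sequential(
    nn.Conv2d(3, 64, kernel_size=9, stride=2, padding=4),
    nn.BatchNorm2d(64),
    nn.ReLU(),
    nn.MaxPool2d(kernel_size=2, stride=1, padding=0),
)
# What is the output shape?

Input shape: (22, 3, 229, 169)
  -> after Conv2d 9x9 stride=2: (22, 64, 115, 85)
Output shape: (22, 64, 114, 84)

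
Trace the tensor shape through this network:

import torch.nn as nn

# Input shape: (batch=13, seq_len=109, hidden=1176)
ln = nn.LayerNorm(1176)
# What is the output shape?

Input shape: (13, 109, 1176)
Output shape: (13, 109, 1176)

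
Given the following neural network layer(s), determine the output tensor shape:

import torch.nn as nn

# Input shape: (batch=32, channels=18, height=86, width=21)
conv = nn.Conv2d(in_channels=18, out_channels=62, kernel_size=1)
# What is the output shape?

Input shape: (32, 18, 86, 21)
Output shape: (32, 62, 86, 21)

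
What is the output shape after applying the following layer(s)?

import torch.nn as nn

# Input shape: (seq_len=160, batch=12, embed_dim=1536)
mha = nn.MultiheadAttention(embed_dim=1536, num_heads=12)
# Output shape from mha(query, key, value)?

Input shape: (160, 12, 1536)
Output shape: (160, 12, 1536)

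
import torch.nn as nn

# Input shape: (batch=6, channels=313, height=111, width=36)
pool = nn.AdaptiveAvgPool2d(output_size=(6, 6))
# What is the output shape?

Input shape: (6, 313, 111, 36)
Output shape: (6, 313, 6, 6)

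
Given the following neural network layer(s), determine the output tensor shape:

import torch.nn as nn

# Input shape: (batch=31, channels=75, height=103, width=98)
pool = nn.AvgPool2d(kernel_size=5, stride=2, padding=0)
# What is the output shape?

Input shape: (31, 75, 103, 98)
Output shape: (31, 75, 50, 47)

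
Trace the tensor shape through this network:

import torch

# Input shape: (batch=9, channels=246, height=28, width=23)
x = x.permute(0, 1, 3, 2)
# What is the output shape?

Input shape: (9, 246, 28, 23)
Output shape: (9, 246, 23, 28)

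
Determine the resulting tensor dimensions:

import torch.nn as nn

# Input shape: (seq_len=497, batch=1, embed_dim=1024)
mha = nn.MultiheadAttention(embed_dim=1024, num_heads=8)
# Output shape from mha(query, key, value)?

Input shape: (497, 1, 1024)
Output shape: (497, 1, 1024)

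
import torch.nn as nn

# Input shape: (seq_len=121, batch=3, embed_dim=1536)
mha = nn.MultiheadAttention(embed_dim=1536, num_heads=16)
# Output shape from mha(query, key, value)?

Input shape: (121, 3, 1536)
Output shape: (121, 3, 1536)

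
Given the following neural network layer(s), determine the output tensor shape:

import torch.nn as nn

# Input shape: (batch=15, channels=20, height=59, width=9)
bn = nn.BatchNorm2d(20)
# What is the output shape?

Input shape: (15, 20, 59, 9)
Output shape: (15, 20, 59, 9)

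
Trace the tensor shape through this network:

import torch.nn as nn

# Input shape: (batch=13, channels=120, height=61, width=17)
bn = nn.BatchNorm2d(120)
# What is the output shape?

Input shape: (13, 120, 61, 17)
Output shape: (13, 120, 61, 17)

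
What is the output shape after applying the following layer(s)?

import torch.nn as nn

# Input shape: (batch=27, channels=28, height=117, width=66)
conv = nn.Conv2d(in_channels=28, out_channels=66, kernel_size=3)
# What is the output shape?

Input shape: (27, 28, 117, 66)
Output shape: (27, 66, 115, 64)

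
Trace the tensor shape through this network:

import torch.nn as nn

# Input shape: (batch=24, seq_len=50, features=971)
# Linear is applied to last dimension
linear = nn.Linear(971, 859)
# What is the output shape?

Input shape: (24, 50, 971)
Output shape: (24, 50, 859)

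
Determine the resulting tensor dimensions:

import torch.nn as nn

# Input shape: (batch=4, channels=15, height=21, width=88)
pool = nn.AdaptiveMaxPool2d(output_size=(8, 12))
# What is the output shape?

Input shape: (4, 15, 21, 88)
Output shape: (4, 15, 8, 12)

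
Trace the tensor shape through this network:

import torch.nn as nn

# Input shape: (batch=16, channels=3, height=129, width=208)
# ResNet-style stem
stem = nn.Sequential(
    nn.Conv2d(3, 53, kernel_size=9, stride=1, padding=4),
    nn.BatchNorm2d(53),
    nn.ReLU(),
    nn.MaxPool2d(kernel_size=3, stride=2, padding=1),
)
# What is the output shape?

Input shape: (16, 3, 129, 208)
  -> after Conv2d 9x9 stride=1: (16, 53, 129, 208)
Output shape: (16, 53, 65, 104)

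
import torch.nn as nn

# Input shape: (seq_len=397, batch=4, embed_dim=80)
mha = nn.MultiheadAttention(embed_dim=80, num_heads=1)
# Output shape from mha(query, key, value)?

Input shape: (397, 4, 80)
Output shape: (397, 4, 80)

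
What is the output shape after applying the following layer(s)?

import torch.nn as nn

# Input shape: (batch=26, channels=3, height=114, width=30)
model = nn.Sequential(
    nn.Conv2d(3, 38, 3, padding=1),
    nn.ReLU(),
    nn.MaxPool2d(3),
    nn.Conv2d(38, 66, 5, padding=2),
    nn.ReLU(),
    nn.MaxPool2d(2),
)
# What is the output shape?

Input shape: (26, 3, 114, 30)
  -> after first Conv2d: (26, 38, 114, 30)
  -> after first MaxPool2d: (26, 38, 38, 10)
  -> after second Conv2d: (26, 66, 38, 10)
Output shape: (26, 66, 19, 5)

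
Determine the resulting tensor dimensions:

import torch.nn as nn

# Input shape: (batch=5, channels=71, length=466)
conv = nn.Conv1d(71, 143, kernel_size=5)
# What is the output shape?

Input shape: (5, 71, 466)
Output shape: (5, 143, 462)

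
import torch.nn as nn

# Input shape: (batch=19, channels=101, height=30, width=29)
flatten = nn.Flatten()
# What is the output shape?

Input shape: (19, 101, 30, 29)
Output shape: (19, 87870)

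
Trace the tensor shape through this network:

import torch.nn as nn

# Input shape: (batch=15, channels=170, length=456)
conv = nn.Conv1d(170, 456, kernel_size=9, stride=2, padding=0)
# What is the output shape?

Input shape: (15, 170, 456)
Output shape: (15, 456, 224)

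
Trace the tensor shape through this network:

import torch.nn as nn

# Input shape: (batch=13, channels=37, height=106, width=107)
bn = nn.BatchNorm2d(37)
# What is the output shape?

Input shape: (13, 37, 106, 107)
Output shape: (13, 37, 106, 107)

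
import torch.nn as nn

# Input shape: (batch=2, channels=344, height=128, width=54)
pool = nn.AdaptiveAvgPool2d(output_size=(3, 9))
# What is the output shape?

Input shape: (2, 344, 128, 54)
Output shape: (2, 344, 3, 9)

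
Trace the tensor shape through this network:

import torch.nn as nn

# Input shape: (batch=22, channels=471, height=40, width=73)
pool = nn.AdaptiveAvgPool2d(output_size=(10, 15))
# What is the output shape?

Input shape: (22, 471, 40, 73)
Output shape: (22, 471, 10, 15)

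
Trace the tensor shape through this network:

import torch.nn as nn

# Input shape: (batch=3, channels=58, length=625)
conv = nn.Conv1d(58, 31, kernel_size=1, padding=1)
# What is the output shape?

Input shape: (3, 58, 625)
Output shape: (3, 31, 627)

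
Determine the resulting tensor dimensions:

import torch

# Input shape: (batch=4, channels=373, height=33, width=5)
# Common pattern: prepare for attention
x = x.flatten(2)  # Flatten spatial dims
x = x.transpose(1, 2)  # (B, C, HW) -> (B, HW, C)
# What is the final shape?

Input shape: (4, 373, 33, 5)
  -> after flatten(2): (4, 373, 165)
Output shape: (4, 165, 373)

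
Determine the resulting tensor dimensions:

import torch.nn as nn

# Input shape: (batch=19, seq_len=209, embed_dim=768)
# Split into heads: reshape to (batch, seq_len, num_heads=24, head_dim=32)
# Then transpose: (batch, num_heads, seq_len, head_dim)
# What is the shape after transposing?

Input shape: (19, 209, 768)
  -> after reshape: (19, 209, 24, 32)
Output shape: (19, 24, 209, 32)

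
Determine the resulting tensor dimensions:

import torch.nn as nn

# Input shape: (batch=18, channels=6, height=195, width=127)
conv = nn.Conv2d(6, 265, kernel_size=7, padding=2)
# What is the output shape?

Input shape: (18, 6, 195, 127)
Output shape: (18, 265, 193, 125)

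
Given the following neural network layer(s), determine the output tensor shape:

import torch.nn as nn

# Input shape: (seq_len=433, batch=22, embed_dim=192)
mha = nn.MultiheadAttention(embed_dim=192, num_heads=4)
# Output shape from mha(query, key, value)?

Input shape: (433, 22, 192)
Output shape: (433, 22, 192)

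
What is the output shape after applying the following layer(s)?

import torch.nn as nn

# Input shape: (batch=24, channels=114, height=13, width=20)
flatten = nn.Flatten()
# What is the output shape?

Input shape: (24, 114, 13, 20)
Output shape: (24, 29640)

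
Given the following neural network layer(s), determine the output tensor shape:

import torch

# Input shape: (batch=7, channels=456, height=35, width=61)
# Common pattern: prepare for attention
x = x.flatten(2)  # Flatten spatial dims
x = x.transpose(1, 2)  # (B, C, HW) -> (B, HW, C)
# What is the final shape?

Input shape: (7, 456, 35, 61)
  -> after flatten(2): (7, 456, 2135)
Output shape: (7, 2135, 456)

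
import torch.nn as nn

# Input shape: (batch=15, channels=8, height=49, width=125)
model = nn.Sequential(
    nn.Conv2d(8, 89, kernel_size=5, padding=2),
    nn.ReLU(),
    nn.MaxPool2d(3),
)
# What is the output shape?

Input shape: (15, 8, 49, 125)
  -> after Conv2d: (15, 89, 49, 125)
  -> after ReLU: (15, 89, 49, 125)
Output shape: (15, 89, 16, 41)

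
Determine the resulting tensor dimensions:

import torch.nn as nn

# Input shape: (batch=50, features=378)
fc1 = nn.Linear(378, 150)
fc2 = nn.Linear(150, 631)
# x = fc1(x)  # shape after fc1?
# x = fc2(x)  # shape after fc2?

Input shape: (50, 378)
  -> after fc1: (50, 150)
Output shape: (50, 631)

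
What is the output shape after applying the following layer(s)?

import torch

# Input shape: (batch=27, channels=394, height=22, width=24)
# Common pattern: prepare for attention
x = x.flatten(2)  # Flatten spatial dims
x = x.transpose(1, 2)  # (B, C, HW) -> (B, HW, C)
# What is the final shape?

Input shape: (27, 394, 22, 24)
  -> after flatten(2): (27, 394, 528)
Output shape: (27, 528, 394)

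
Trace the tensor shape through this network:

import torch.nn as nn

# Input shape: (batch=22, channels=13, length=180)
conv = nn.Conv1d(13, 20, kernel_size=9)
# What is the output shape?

Input shape: (22, 13, 180)
Output shape: (22, 20, 172)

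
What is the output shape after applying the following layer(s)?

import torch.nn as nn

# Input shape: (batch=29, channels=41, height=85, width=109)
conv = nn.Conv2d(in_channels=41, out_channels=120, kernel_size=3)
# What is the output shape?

Input shape: (29, 41, 85, 109)
Output shape: (29, 120, 83, 107)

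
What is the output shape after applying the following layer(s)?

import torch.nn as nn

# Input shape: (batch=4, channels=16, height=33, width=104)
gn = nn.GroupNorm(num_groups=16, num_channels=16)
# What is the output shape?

Input shape: (4, 16, 33, 104)
Output shape: (4, 16, 33, 104)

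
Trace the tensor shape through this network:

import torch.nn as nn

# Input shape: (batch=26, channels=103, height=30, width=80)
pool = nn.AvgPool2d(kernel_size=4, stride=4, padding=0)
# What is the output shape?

Input shape: (26, 103, 30, 80)
Output shape: (26, 103, 7, 20)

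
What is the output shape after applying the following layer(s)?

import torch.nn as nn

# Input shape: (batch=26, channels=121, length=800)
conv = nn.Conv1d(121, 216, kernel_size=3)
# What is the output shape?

Input shape: (26, 121, 800)
Output shape: (26, 216, 798)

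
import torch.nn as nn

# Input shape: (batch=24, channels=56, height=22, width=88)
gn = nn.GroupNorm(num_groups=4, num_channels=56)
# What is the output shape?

Input shape: (24, 56, 22, 88)
Output shape: (24, 56, 22, 88)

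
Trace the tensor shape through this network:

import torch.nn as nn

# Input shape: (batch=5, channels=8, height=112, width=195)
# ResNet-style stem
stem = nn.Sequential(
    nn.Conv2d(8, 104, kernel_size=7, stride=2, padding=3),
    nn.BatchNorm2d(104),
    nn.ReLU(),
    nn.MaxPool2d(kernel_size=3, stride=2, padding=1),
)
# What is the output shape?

Input shape: (5, 8, 112, 195)
  -> after Conv2d 7x7 stride=2: (5, 104, 56, 98)
Output shape: (5, 104, 28, 49)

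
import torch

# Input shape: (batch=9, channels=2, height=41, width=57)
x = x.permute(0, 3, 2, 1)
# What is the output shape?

Input shape: (9, 2, 41, 57)
Output shape: (9, 57, 41, 2)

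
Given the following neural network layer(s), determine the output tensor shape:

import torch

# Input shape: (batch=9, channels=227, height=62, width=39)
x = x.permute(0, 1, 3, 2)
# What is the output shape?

Input shape: (9, 227, 62, 39)
Output shape: (9, 227, 39, 62)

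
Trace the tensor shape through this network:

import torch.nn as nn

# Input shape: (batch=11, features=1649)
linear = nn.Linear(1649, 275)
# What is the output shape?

Input shape: (11, 1649)
Output shape: (11, 275)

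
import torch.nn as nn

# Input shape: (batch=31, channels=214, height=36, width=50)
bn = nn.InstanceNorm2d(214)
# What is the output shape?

Input shape: (31, 214, 36, 50)
Output shape: (31, 214, 36, 50)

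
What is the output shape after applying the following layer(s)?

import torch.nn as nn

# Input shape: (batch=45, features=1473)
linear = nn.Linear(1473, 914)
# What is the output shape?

Input shape: (45, 1473)
Output shape: (45, 914)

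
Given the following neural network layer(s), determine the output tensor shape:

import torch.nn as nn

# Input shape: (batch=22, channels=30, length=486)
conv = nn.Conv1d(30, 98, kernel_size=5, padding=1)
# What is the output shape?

Input shape: (22, 30, 486)
Output shape: (22, 98, 484)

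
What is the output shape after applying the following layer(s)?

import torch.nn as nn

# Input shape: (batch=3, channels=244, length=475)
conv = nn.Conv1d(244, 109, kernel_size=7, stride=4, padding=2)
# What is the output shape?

Input shape: (3, 244, 475)
Output shape: (3, 109, 119)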